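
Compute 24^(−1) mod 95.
24^(−1) ≡ 4 (mod 95)

Apply the extended Euclidean algorithm to (95, 24), tracking rows (r, s, t) with s·95 + t·24 = r. Each division r_prev = q·r_cur + r_new produces the new row as (previous row) − q·(current row):
  row A: (95, 1, 0)   [1·95 + 0·24 = 95]
  row B: (24, 0, 1)   [0·95 + 1·24 = 24]
  95 = 3·24 + 23   → row C = row A − 3·row B = (23, 1, −3)   [check: 1·95 − 3·24 = 23]
  24 = 1·23 + 1   → row D = row B − 1·row C = (1, −1, 4)   [check: −1·95 + 4·24 = 1]
  23 = 23·1 + 0   → remainder 0, stop. gcd = 1 (last nonzero row D).
The gcd is 1, so 24 is invertible mod 95. The last nonzero row gives −1·95 + 4·24 = 1, so t = 4. So 24^(−1) ≡ 4 (mod 95). Verify: 24 · 4 = 96 ≡ 1 (mod 95). ✓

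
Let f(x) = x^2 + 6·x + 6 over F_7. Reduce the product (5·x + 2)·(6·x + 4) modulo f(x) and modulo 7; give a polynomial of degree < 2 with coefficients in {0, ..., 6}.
Multiply as integer polynomials: a · b = 30·x^2 + 32·x + 8. Reducing coefficients mod 7: a · b ≡ 2·x^2 + 4·x + 1. Now divide by f(x) = x^2 + 6·x + 6 in F_7[x], eliminating the leading term at each step:
  leading term 2·x^2: subtract (2)·f(x) = 2·x^2 + 5·x + 5, leaving 6·x + 3 (coefficients mod 7)
The degree is now < 2, so this is the remainder. Hence a · b ≡ 6·x + 3 in F_7[x]/(f).

Final answer: a · b ≡ 6·x + 3 (mod f(x))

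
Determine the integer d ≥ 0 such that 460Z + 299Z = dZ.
In the PID Z, (a, b) is generated by gcd(a, b). Compute gcd(460, 299) with the extended Euclidean algorithm, tracking rows (r, s, t) with s·460 + t·299 = r:
  row A: (460, 1, 0)   [1·460 + 0·299 = 460]
  row B: (299, 0, 1)   [0·460 + 1·299 = 299]
  460 = 1·299 + 161   → row C = row A − 1·row B = (161, 1, −1)   [check: 1·460 − 1·299 = 161]
  299 = 1·161 + 138   → row D = row B − 1·row C = (138, −1, 2)   [check: −1·460 + 2·299 = 138]
  161 = 1·138 + 23   → row E = row C − 1·row D = (23, 2, −3)   [check: 2·460 − 3·299 = 23]
  138 = 6·23 + 0   → remainder 0, stop. gcd = 23 (last nonzero row E).
So gcd(460, 299) = 23, with Bézout identity 2·460 − 3·299 = 23. Containment (⊇): the Bézout identity exhibits 23 as an element of (460, 299), giving (23) ⊆ (460, 299). Containment (⊆): since 23 | 460 and 23 | 299 (460 = 23·20, 299 = 23·13), every Z-linear combination of 460 and 299 is divisible by 23, so (460, 299) ⊆ (23). Therefore (460, 299) = (23), d = 23.

Final answer: (460, 299) = (23); d = 23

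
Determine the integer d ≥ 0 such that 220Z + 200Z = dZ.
In the PID Z, (a, b) is generated by gcd(a, b). Compute gcd(220, 200) with the extended Euclidean algorithm, tracking rows (r, s, t) with s·220 + t·200 = r:
  row A: (220, 1, 0)   [1·220 + 0·200 = 220]
  row B: (200, 0, 1)   [0·220 + 1·200 = 200]
  220 = 1·200 + 20   → row C = row A − 1·row B = (20, 1, −1)   [check: 1·220 − 1·200 = 20]
  200 = 10·20 + 0   → remainder 0, stop. gcd = 20 (last nonzero row C).
So gcd(220, 200) = 20, with Bézout identity 1·220 − 1·200 = 20. Containment (⊇): the Bézout identity exhibits 20 as an element of (220, 200), giving (20) ⊆ (220, 200). Containment (⊆): since 20 | 220 and 20 | 200 (220 = 20·11, 200 = 20·10), every Z-linear combination of 220 and 200 is divisible by 20, so (220, 200) ⊆ (20). Therefore (220, 200) = (20), d = 20.

Final answer: (220, 200) = (20); d = 20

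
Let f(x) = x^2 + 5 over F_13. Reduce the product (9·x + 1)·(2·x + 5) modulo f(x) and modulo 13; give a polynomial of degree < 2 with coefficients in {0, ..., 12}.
a · b ≡ 8·x + 6 (mod f(x))

Multiply as integer polynomials: a · b = 18·x^2 + 47·x + 5. Reducing coefficients mod 13: a · b ≡ 5·x^2 + 8·x + 5. Now divide by f(x) = x^2 + 5 in F_13[x], eliminating the leading term at each step:
  leading term 5·x^2: subtract (5)·f(x) = 5·x^2 + 12, leaving 8·x + 6 (coefficients mod 13)
The degree is now < 2, so this is the remainder. Hence a · b ≡ 8·x + 6 in F_13[x]/(f).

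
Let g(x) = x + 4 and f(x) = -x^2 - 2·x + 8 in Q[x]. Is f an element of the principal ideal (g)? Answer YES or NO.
In Q[x] the ideal (g) consists of all multiples of g, so f ∈ (g) iff g | f, i.e. iff the remainder of f on division by g is 0. Divide f by g (g is monic, so eliminate the leading term of the running remainder at each step):
  leading term -x^2: subtract (-x)·g(x) = -x^2 - 4·x, leaving 2·x + 8
  leading term 2·x: subtract (2)·g(x) = 2·x + 8, leaving 0
The remainder is 0, so f(x) = g(x) · h(x) with h(x) = 2 - x. Hence g | f, i.e. f ∈ (g).

Final answer: YES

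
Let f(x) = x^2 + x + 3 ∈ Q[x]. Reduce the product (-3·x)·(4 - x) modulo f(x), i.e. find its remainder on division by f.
a · b ≡ -15·x - 9 (mod f(x))

First multiply in Q[x] without reducing: a · b = 3·x^2 - 12·x. Now divide by f(x) = x^2 + x + 3, eliminating the leading term at each step:
  leading term 3·x^2: subtract (3)·f(x) = 3·x^2 + 3·x + 9, leaving -15·x - 9
The degree is now < 2, so this is the remainder. Hence a · b ≡ -15·x - 9 in Q[x]/(f).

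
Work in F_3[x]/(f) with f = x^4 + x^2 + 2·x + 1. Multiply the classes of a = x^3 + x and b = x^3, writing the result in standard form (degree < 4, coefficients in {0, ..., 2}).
Multiply as integer polynomials: a · b = x^6 + x^4. Reducing coefficients mod 3: a · b ≡ x^6 + x^4. Now divide by f(x) = x^4 + x^2 + 2·x + 1 in F_3[x], eliminating the leading term at each step:
  leading term x^6: subtract (x^2)·f(x) = x^6 + x^4 + 2·x^3 + x^2, leaving x^3 + 2·x^2 (coefficients mod 3)
The degree is now < 4, so this is the remainder. Hence a · b ≡ x^3 + 2·x^2 in F_3[x]/(f).

Final answer: a · b ≡ x^3 + 2·x^2 (mod f(x))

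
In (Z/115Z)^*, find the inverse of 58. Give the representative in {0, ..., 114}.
Apply the extended Euclidean algorithm to (115, 58), tracking rows (r, s, t) with s·115 + t·58 = r. Each division r_prev = q·r_cur + r_new produces the new row as (previous row) − q·(current row):
  row A: (115, 1, 0)   [1·115 + 0·58 = 115]
  row B: (58, 0, 1)   [0·115 + 1·58 = 58]
  115 = 1·58 + 57   → row C = row A − 1·row B = (57, 1, −1)   [check: 1·115 − 1·58 = 57]
  58 = 1·57 + 1   → row D = row B − 1·row C = (1, −1, 2)   [check: −1·115 + 2·58 = 1]
  57 = 57·1 + 0   → remainder 0, stop. gcd = 1 (last nonzero row D).
The gcd is 1, so 58 is invertible mod 115. The last nonzero row gives −1·115 + 2·58 = 1, so t = 2. So 58^(−1) ≡ 2 (mod 115). Verify: 58 · 2 = 116 ≡ 1 (mod 115). ✓

Final answer: 58^(−1) ≡ 2 (mod 115)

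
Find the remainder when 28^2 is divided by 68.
Use repeated squaring. Binary(2) = 10. Walk through the bits of the exponent 2 left-to-right: at each bit after the leading one, square the running value, then multiply by 28 if the bit is 1 (always reducing mod 68):
  bit 1 = 1 (leading): start with 28.
  bit 2 = 0: square 28^2 = 784 ≡ 36 (mod 68).
Final value: 28^2 ≡ 36 (mod 68).

Final answer: 36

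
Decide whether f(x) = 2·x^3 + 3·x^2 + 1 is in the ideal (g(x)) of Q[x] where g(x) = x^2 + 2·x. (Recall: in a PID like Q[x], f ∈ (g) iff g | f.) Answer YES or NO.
In Q[x] the ideal (g) consists of all multiples of g, so f ∈ (g) iff g | f, i.e. iff the remainder of f on division by g is 0. Divide f by g (g is monic, so eliminate the leading term of the running remainder at each step):
  leading term 2·x^3: subtract (2·x)·g(x) = 2·x^3 + 4·x^2, leaving 1 - x^2
  leading term -x^2: subtract (-1)·g(x) = -x^2 - 2·x, leaving 2·x + 1
The remainder r(x) = 2·x + 1 ≠ 0 (and deg r < deg g), so g ∤ f, i.e. f ∉ (g).

Final answer: NO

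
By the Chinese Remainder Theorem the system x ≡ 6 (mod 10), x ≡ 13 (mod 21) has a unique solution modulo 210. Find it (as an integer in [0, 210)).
The moduli 10, 21 are pairwise coprime, so by the CRT there is a unique solution mod 10·21 = 210.
Solve by successive substitution. Start with x ≡ 6 (mod 10).
  Combine with x ≡ 13 (mod 21): write x = 6 + 10·t and require 6 + 10·t ≡ 13 (mod 21), i.e. 10·t ≡ 13 − 6 ≡ 7 (mod 21). Since 10^(−1) ≡ 19 (mod 21), t ≡ 19·7 ≡ 7 (mod 21). So x ≡ 6 + 10·7 = 76 (mod 210).
Unique solution in [0, 210): x = 76.

Final answer: x ≡ 76 (mod 210); the representative in [0, 210) is 76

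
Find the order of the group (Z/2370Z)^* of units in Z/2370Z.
|(Z/2370Z)^*| = 624

(Z/2370Z)^* consists of the classes a with gcd(a, 2370) = 1, so its order is φ(2370). φ is multiplicative, with φ(p^e) = p^e − p^(e−1). Factorise 2370 = 2 · 3 · 5 · 79. Then
  φ(2370) = (2 − 1) · (3 − 1) · (5 − 1) · (79 − 1) = 1 · 2 · 4 · 78 = 624.
Thus |(Z/2370Z)^*| = 624.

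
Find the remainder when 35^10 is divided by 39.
Use repeated squaring. Binary(10) = 1010. Walk through the bits of the exponent 10 left-to-right: at each bit after the leading one, square the running value, then multiply by 35 if the bit is 1 (always reducing mod 39):
  bit 1 = 1 (leading): start with 35.
  bit 2 = 0: square 35^2 = 1225 ≡ 16 (mod 39).
  bit 3 = 1: square 16^2 = 256 ≡ 22; bit is 1, so multiply 22·35 = 770 ≡ 29 (mod 39).
  bit 4 = 0: square 29^2 = 841 ≡ 22 (mod 39).
Final value: 35^10 ≡ 22 (mod 39).

Final answer: 22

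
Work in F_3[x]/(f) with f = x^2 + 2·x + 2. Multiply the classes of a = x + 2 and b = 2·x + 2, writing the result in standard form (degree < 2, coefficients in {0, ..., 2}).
a · b ≡ 2·x (mod f(x))

Multiply as integer polynomials: a · b = 2·x^2 + 6·x + 4. Reducing coefficients mod 3: a · b ≡ 2·x^2 + 1. Now divide by f(x) = x^2 + 2·x + 2 in F_3[x], eliminating the leading term at each step:
  leading term 2·x^2: subtract (2)·f(x) = 2·x^2 + x + 1, leaving 2·x (coefficients mod 3)
The degree is now < 2, so this is the remainder. Hence a · b ≡ 2·x in F_3[x]/(f).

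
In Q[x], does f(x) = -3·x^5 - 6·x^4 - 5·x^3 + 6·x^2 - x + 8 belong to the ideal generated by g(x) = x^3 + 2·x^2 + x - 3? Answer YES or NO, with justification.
In Q[x] the ideal (g) consists of all multiples of g, so f ∈ (g) iff g | f, i.e. iff the remainder of f on division by g is 0. Divide f by g (g is monic, so eliminate the leading term of the running remainder at each step):
  leading term -3·x^5: subtract (-3·x^2)·g(x) = -3·x^5 - 6·x^4 - 3·x^3 + 9·x^2, leaving -2·x^3 - 3·x^2 - x + 8
  leading term -2·x^3: subtract (-2)·g(x) = -2·x^3 - 4·x^2 - 2·x + 6, leaving x^2 + x + 2
The remainder r(x) = x^2 + x + 2 ≠ 0 (and deg r < deg g), so g ∤ f, i.e. f ∉ (g).

Final answer: NO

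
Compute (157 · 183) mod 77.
10

Reduce the factors first: 157 ≡ 3, 183 ≡ 29 (mod 77), so 157 · 183 ≡ 3 · 29 (mod 77). 3 · 29 = 87. Dividing by 77: 87 = 1·77 + 10. So (157 · 183) mod 77 = 10.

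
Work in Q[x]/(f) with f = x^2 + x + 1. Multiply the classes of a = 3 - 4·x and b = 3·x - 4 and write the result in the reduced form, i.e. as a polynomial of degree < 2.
a · b ≡ 37·x (mod f(x))

First multiply in Q[x] without reducing: a · b = -12·x^2 + 25·x - 12. Now divide by f(x) = x^2 + x + 1, eliminating the leading term at each step:
  leading term -12·x^2: subtract (-12)·f(x) = -12·x^2 - 12·x - 12, leaving 37·x
The degree is now < 2, so this is the remainder. Hence a · b ≡ 37·x in Q[x]/(f).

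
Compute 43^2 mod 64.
57

Use repeated squaring. Binary(2) = 10. Walk through the bits of the exponent 2 left-to-right: at each bit after the leading one, square the running value, then multiply by 43 if the bit is 1 (always reducing mod 64):
  bit 1 = 1 (leading): start with 43.
  bit 2 = 0: square 43^2 = 1849 ≡ 57 (mod 64).
Final value: 43^2 ≡ 57 (mod 64).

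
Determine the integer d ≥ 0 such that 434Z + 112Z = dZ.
In the PID Z, (a, b) is generated by gcd(a, b). Compute gcd(434, 112) with the extended Euclidean algorithm, tracking rows (r, s, t) with s·434 + t·112 = r:
  row A: (434, 1, 0)   [1·434 + 0·112 = 434]
  row B: (112, 0, 1)   [0·434 + 1·112 = 112]
  434 = 3·112 + 98   → row C = row A − 3·row B = (98, 1, −3)   [check: 1·434 − 3·112 = 98]
  112 = 1·98 + 14   → row D = row B − 1·row C = (14, −1, 4)   [check: −1·434 + 4·112 = 14]
  98 = 7·14 + 0   → remainder 0, stop. gcd = 14 (last nonzero row D).
So gcd(434, 112) = 14, with Bézout identity −1·434 + 4·112 = 14. Containment (⊇): the Bézout identity exhibits 14 as an element of (434, 112), giving (14) ⊆ (434, 112). Containment (⊆): since 14 | 434 and 14 | 112 (434 = 14·31, 112 = 14·8), every Z-linear combination of 434 and 112 is divisible by 14, so (434, 112) ⊆ (14). Therefore (434, 112) = (14), d = 14.

Final answer: (434, 112) = (14); d = 14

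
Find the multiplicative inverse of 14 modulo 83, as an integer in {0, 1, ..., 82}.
Apply the extended Euclidean algorithm to (83, 14), tracking rows (r, s, t) with s·83 + t·14 = r. Each division r_prev = q·r_cur + r_new produces the new row as (previous row) − q·(current row):
  row A: (83, 1, 0)   [1·83 + 0·14 = 83]
  row B: (14, 0, 1)   [0·83 + 1·14 = 14]
  83 = 5·14 + 13   → row C = row A − 5·row B = (13, 1, −5)   [check: 1·83 − 5·14 = 13]
  14 = 1·13 + 1   → row D = row B − 1·row C = (1, −1, 6)   [check: −1·83 + 6·14 = 1]
  13 = 13·1 + 0   → remainder 0, stop. gcd = 1 (last nonzero row D).
The gcd is 1, so 14 is invertible mod 83. The last nonzero row gives −1·83 + 6·14 = 1, so t = 6. So 14^(−1) ≡ 6 (mod 83). Verify: 14 · 6 = 84 ≡ 1 (mod 83). ✓

Final answer: 14^(−1) ≡ 6 (mod 83)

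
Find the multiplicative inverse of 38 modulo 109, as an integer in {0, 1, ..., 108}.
38^(−1) ≡ 66 (mod 109)

Apply the extended Euclidean algorithm to (109, 38), tracking rows (r, s, t) with s·109 + t·38 = r. Each division r_prev = q·r_cur + r_new produces the new row as (previous row) − q·(current row):
  row A: (109, 1, 0)   [1·109 + 0·38 = 109]
  row B: (38, 0, 1)   [0·109 + 1·38 = 38]
  109 = 2·38 + 33   → row C = row A − 2·row B = (33, 1, −2)   [check: 1·109 − 2·38 = 33]
  38 = 1·33 + 5   → row D = row B − 1·row C = (5, −1, 3)   [check: −1·109 + 3·38 = 5]
  33 = 6·5 + 3   → row E = row C − 6·row D = (3, 7, −20)   [check: 7·109 − 20·38 = 3]
  5 = 1·3 + 2   → row F = row D − 1·row E = (2, −8, 23)   [check: −8·109 + 23·38 = 2]
  3 = 1·2 + 1   → row G = row E − 1·row F = (1, 15, −43)   [check: 15·109 − 43·38 = 1]
  2 = 2·1 + 0   → remainder 0, stop. gcd = 1 (last nonzero row G).
The gcd is 1, so 38 is invertible mod 109. The last nonzero row gives 15·109 − 43·38 = 1, so t = −43. So 38^(−1) ≡ −43 ≡ 66 (mod 109). Verify: 38 · 66 = 2508 ≡ 1 (mod 109). ✓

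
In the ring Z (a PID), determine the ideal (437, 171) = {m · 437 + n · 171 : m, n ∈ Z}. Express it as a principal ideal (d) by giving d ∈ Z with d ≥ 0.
In the PID Z, (a, b) is generated by gcd(a, b). Compute gcd(437, 171) with the extended Euclidean algorithm, tracking rows (r, s, t) with s·437 + t·171 = r:
  row A: (437, 1, 0)   [1·437 + 0·171 = 437]
  row B: (171, 0, 1)   [0·437 + 1·171 = 171]
  437 = 2·171 + 95   → row C = row A − 2·row B = (95, 1, −2)   [check: 1·437 − 2·171 = 95]
  171 = 1·95 + 76   → row D = row B − 1·row C = (76, −1, 3)   [check: −1·437 + 3·171 = 76]
  95 = 1·76 + 19   → row E = row C − 1·row D = (19, 2, −5)   [check: 2·437 − 5·171 = 19]
  76 = 4·19 + 0   → remainder 0, stop. gcd = 19 (last nonzero row E).
So gcd(437, 171) = 19, with Bézout identity 2·437 − 5·171 = 19. Containment (⊇): the Bézout identity exhibits 19 as an element of (437, 171), giving (19) ⊆ (437, 171). Containment (⊆): since 19 | 437 and 19 | 171 (437 = 19·23, 171 = 19·9), every Z-linear combination of 437 and 171 is divisible by 19, so (437, 171) ⊆ (19). Therefore (437, 171) = (19), d = 19.

Final answer: (437, 171) = (19); d = 19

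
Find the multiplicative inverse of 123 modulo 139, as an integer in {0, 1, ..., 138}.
Apply the extended Euclidean algorithm to (139, 123), tracking rows (r, s, t) with s·139 + t·123 = r. Each division r_prev = q·r_cur + r_new produces the new row as (previous row) − q·(current row):
  row A: (139, 1, 0)   [1·139 + 0·123 = 139]
  row B: (123, 0, 1)   [0·139 + 1·123 = 123]
  139 = 1·123 + 16   → row C = row A − 1·row B = (16, 1, −1)   [check: 1·139 − 1·123 = 16]
  123 = 7·16 + 11   → row D = row B − 7·row C = (11, −7, 8)   [check: −7·139 + 8·123 = 11]
  16 = 1·11 + 5   → row E = row C − 1·row D = (5, 8, −9)   [check: 8·139 − 9·123 = 5]
  11 = 2·5 + 1   → row F = row D − 2·row E = (1, −23, 26)   [check: −23·139 + 26·123 = 1]
  5 = 5·1 + 0   → remainder 0, stop. gcd = 1 (last nonzero row F).
The gcd is 1, so 123 is invertible mod 139. The last nonzero row gives −23·139 + 26·123 = 1, so t = 26. So 123^(−1) ≡ 26 (mod 139). Verify: 123 · 26 = 3198 ≡ 1 (mod 139). ✓

Final answer: 123^(−1) ≡ 26 (mod 139)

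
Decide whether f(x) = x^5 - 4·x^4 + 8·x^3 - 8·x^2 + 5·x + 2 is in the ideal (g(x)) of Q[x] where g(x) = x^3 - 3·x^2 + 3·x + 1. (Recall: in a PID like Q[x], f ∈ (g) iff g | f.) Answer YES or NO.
In Q[x] the ideal (g) consists of all multiples of g, so f ∈ (g) iff g | f, i.e. iff the remainder of f on division by g is 0. Divide f by g (g is monic, so eliminate the leading term of the running remainder at each step):
  leading term x^5: subtract (x^2)·g(x) = x^5 - 3·x^4 + 3·x^3 + x^2, leaving -x^4 + 5·x^3 - 9·x^2 + 5·x + 2
  leading term -x^4: subtract (-x)·g(x) = -x^4 + 3·x^3 - 3·x^2 - x, leaving 2·x^3 - 6·x^2 + 6·x + 2
  leading term 2·x^3: subtract (2)·g(x) = 2·x^3 - 6·x^2 + 6·x + 2, leaving 0
The remainder is 0, so f(x) = g(x) · h(x) with h(x) = x^2 - x + 2. Hence g | f, i.e. f ∈ (g).

Final answer: YES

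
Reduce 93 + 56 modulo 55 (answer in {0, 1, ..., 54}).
Reduce the summands first: 93 ≡ 38, 56 ≡ 1 (mod 55), so 93 + 56 ≡ 38 + 1 (mod 55). 38 + 1 = 39; 39 = 0·55 + 39, so (93 + 56) mod 55 = 39.

Final answer: 39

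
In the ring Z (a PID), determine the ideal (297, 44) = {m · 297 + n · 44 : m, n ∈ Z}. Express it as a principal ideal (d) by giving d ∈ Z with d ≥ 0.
In the PID Z, (a, b) is generated by gcd(a, b). Compute gcd(297, 44) with the extended Euclidean algorithm, tracking rows (r, s, t) with s·297 + t·44 = r:
  row A: (297, 1, 0)   [1·297 + 0·44 = 297]
  row B: (44, 0, 1)   [0·297 + 1·44 = 44]
  297 = 6·44 + 33   → row C = row A − 6·row B = (33, 1, −6)   [check: 1·297 − 6·44 = 33]
  44 = 1·33 + 11   → row D = row B − 1·row C = (11, −1, 7)   [check: −1·297 + 7·44 = 11]
  33 = 3·11 + 0   → remainder 0, stop. gcd = 11 (last nonzero row D).
So gcd(297, 44) = 11, with Bézout identity −1·297 + 7·44 = 11. Containment (⊇): the Bézout identity exhibits 11 as an element of (297, 44), giving (11) ⊆ (297, 44). Containment (⊆): since 11 | 297 and 11 | 44 (297 = 11·27, 44 = 11·4), every Z-linear combination of 297 and 44 is divisible by 11, so (297, 44) ⊆ (11). Therefore (297, 44) = (11), d = 11.

Final answer: (297, 44) = (11); d = 11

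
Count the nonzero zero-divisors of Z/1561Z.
In Z/1561Z each nonzero element is either a unit (gcd with 1561 is 1) or a zero-divisor (gcd > 1). The number of units is φ(1561): factorise 1561 = 7 · 223, so φ(1561) = (7 − 1) · (223 − 1) = 6 · 222 = 1332. The nonzero elements number 1561 − 1 = 1560. Hence the nonzero zero-divisors number 1560 − 1332 = 228.

Final answer: Z/1561Z has 228 nonzero zero-divisors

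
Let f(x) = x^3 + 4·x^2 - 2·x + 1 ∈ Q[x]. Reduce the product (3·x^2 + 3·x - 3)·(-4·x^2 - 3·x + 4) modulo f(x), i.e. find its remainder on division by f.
a · b ≡ -117·x^2 + 87·x - 39 (mod f(x))

First multiply in Q[x] without reducing: a · b = -12·x^4 - 21·x^3 + 15·x^2 + 21·x - 12. Now divide by f(x) = x^3 + 4·x^2 - 2·x + 1, eliminating the leading term at each step:
  leading term -12·x^4: subtract (-12·x)·f(x) = -12·x^4 - 48·x^3 + 24·x^2 - 12·x, leaving 27·x^3 - 9·x^2 + 33·x - 12
  leading term 27·x^3: subtract (27)·f(x) = 27·x^3 + 108·x^2 - 54·x + 27, leaving -117·x^2 + 87·x - 39
The degree is now < 3, so this is the remainder. Hence a · b ≡ -117·x^2 + 87·x - 39 in Q[x]/(f).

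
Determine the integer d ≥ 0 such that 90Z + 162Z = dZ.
In the PID Z, (a, b) is generated by gcd(a, b). Compute gcd(162, 90) with the extended Euclidean algorithm, tracking rows (r, s, t) with s·162 + t·90 = r:
  row A: (162, 1, 0)   [1·162 + 0·90 = 162]
  row B: (90, 0, 1)   [0·162 + 1·90 = 90]
  162 = 1·90 + 72   → row C = row A − 1·row B = (72, 1, −1)   [check: 1·162 − 1·90 = 72]
  90 = 1·72 + 18   → row D = row B − 1·row C = (18, −1, 2)   [check: −1·162 + 2·90 = 18]
  72 = 4·18 + 0   → remainder 0, stop. gcd = 18 (last nonzero row D).
So gcd(90, 162) = 18, with Bézout identity −1·162 + 2·90 = 18. Containment (⊇): the Bézout identity exhibits 18 as an element of (90, 162), giving (18) ⊆ (90, 162). Containment (⊆): since 18 | 90 and 18 | 162 (90 = 18·5, 162 = 18·9), every Z-linear combination of 90 and 162 is divisible by 18, so (90, 162) ⊆ (18). Therefore (90, 162) = (18), d = 18.

Final answer: (90, 162) = (18); d = 18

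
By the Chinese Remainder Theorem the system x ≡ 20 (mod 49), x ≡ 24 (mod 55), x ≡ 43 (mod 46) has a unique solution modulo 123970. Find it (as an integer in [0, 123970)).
x ≡ 52989 (mod 123970); the representative in [0, 123970) is 52989

The moduli 49, 55, 46 are pairwise coprime, so by the CRT there is a unique solution mod 49·55·46 = 123970.
Solve by successive substitution. Start with x ≡ 20 (mod 49).
  Combine with x ≡ 24 (mod 55): write x = 20 + 49·t and require 20 + 49·t ≡ 24 (mod 55), i.e. 49·t ≡ 24 − 20 ≡ 4 (mod 55). Since 49^(−1) ≡ 9 (mod 55), t ≡ 9·4 ≡ 36 (mod 55). So x ≡ 20 + 49·36 = 1784 (mod 2695).
  Combine with x ≡ 43 (mod 46): write x = 1784 + 2695·t and require 1784 + 2695·t ≡ 43 (mod 46), i.e. 2695·t ≡ 43 − 1784 ≡ 7 (mod 46). Since 2695^(−1) ≡ 29 (mod 46) (2695 ≡ 27 (mod 46)), t ≡ 29·7 ≡ 19 (mod 46). So x ≡ 1784 + 2695·19 = 52989 (mod 123970).
Unique solution in [0, 123970): x = 52989.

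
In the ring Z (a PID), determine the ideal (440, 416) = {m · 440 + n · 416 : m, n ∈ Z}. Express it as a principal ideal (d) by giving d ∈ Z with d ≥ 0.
(440, 416) = (8); d = 8

In the PID Z, (a, b) is generated by gcd(a, b). Compute gcd(440, 416) with the extended Euclidean algorithm, tracking rows (r, s, t) with s·440 + t·416 = r:
  row A: (440, 1, 0)   [1·440 + 0·416 = 440]
  row B: (416, 0, 1)   [0·440 + 1·416 = 416]
  440 = 1·416 + 24   → row C = row A − 1·row B = (24, 1, −1)   [check: 1·440 − 1·416 = 24]
  416 = 17·24 + 8   → row D = row B − 17·row C = (8, −17, 18)   [check: −17·440 + 18·416 = 8]
  24 = 3·8 + 0   → remainder 0, stop. gcd = 8 (last nonzero row D).
So gcd(440, 416) = 8, with Bézout identity −17·440 + 18·416 = 8. Containment (⊇): the Bézout identity exhibits 8 as an element of (440, 416), giving (8) ⊆ (440, 416). Containment (⊆): since 8 | 440 and 8 | 416 (440 = 8·55, 416 = 8·52), every Z-linear combination of 440 and 416 is divisible by 8, so (440, 416) ⊆ (8). Therefore (440, 416) = (8), d = 8.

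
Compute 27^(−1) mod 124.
27^(−1) ≡ 23 (mod 124)

Apply the extended Euclidean algorithm to (124, 27), tracking rows (r, s, t) with s·124 + t·27 = r. Each division r_prev = q·r_cur + r_new produces the new row as (previous row) − q·(current row):
  row A: (124, 1, 0)   [1·124 + 0·27 = 124]
  row B: (27, 0, 1)   [0·124 + 1·27 = 27]
  124 = 4·27 + 16   → row C = row A − 4·row B = (16, 1, −4)   [check: 1·124 − 4·27 = 16]
  27 = 1·16 + 11   → row D = row B − 1·row C = (11, −1, 5)   [check: −1·124 + 5·27 = 11]
  16 = 1·11 + 5   → row E = row C − 1·row D = (5, 2, −9)   [check: 2·124 − 9·27 = 5]
  11 = 2·5 + 1   → row F = row D − 2·row E = (1, −5, 23)   [check: −5·124 + 23·27 = 1]
  5 = 5·1 + 0   → remainder 0, stop. gcd = 1 (last nonzero row F).
The gcd is 1, so 27 is invertible mod 124. The last nonzero row gives −5·124 + 23·27 = 1, so t = 23. So 27^(−1) ≡ 23 (mod 124). Verify: 27 · 23 = 621 ≡ 1 (mod 124). ✓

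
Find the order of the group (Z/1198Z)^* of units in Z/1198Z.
|(Z/1198Z)^*| = 598

(Z/1198Z)^* consists of the classes a with gcd(a, 1198) = 1, so its order is φ(1198). φ is multiplicative, with φ(p^e) = p^e − p^(e−1). Factorise 1198 = 2 · 599. Then
  φ(1198) = (2 − 1) · (599 − 1) = 1 · 598 = 598.
Thus |(Z/1198Z)^*| = 598.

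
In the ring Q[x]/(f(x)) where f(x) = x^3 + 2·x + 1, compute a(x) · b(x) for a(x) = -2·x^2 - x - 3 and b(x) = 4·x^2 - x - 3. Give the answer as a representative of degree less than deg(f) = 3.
First multiply in Q[x] without reducing: a · b = -8·x^4 - 2·x^3 - 5·x^2 + 6·x + 9. Now divide by f(x) = x^3 + 2·x + 1, eliminating the leading term at each step:
  leading term -8·x^4: subtract (-8·x)·f(x) = -8·x^4 - 16·x^2 - 8·x, leaving -2·x^3 + 11·x^2 + 14·x + 9
  leading term -2·x^3: subtract (-2)·f(x) = -2·x^3 - 4·x - 2, leaving 11·x^2 + 18·x + 11
The degree is now < 3, so this is the remainder. Hence a · b ≡ 11·x^2 + 18·x + 11 in Q[x]/(f).

Final answer: a · b ≡ 11·x^2 + 18·x + 11 (mod f(x))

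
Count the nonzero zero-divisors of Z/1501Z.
Z/1501Z has 96 nonzero zero-divisors

In Z/1501Z each nonzero element is either a unit (gcd with 1501 is 1) or a zero-divisor (gcd > 1). The number of units is φ(1501): factorise 1501 = 19 · 79, so φ(1501) = (19 − 1) · (79 − 1) = 18 · 78 = 1404. The nonzero elements number 1501 − 1 = 1500. Hence the nonzero zero-divisors number 1500 − 1404 = 96.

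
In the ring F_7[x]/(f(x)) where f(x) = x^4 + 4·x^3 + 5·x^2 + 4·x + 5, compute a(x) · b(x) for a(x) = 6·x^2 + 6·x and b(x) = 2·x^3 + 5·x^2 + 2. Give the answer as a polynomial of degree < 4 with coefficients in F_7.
Multiply as integer polynomials: a · b = 12·x^5 + 42·x^4 + 30·x^3 + 12·x^2 + 12·x. Reducing coefficients mod 7: a · b ≡ 5·x^5 + 2·x^3 + 5·x^2 + 5·x. Now divide by f(x) = x^4 + 4·x^3 + 5·x^2 + 4·x + 5 in F_7[x], eliminating the leading term at each step:
  leading term 5·x^5: subtract (5·x)·f(x) = 5·x^5 + 6·x^4 + 4·x^3 + 6·x^2 + 4·x, leaving x^4 + 5·x^3 + 6·x^2 + x (coefficients mod 7)
  leading term x^4: subtract (1)·f(x) = x^4 + 4·x^3 + 5·x^2 + 4·x + 5, leaving x^3 + x^2 + 4·x + 2 (coefficients mod 7)
The degree is now < 4, so this is the remainder. Hence a · b ≡ x^3 + x^2 + 4·x + 2 in F_7[x]/(f).

Final answer: a · b ≡ x^3 + x^2 + 4·x + 2 (mod f(x))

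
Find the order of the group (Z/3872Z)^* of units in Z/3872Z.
(Z/3872Z)^* consists of the classes a with gcd(a, 3872) = 1, so its order is φ(3872). φ is multiplicative, with φ(p^e) = p^e − p^(e−1). Factorise 3872 = 2^5 · 11^2. Then
  φ(3872) = (2^5 − 2^4) · (11^2 − 11^1) = 16 · 110 = 1760.
Thus |(Z/3872Z)^*| = 1760.

Final answer: |(Z/3872Z)^*| = 1760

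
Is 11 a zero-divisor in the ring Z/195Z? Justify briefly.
gcd(11, 195) = 1, so 11 is a unit in Z/195Z (it has a multiplicative inverse). A unit cannot be a zero-divisor: if 11·b ≡ 0 then multiplying both sides by 11^(−1) gives b ≡ 0. So 11 is not a zero-divisor.

Final answer: NO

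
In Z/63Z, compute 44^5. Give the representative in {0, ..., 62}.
53

Use repeated squaring. Binary(5) = 101. Walk through the bits of the exponent 5 left-to-right: at each bit after the leading one, square the running value, then multiply by 44 if the bit is 1 (always reducing mod 63):
  bit 1 = 1 (leading): start with 44.
  bit 2 = 0: square 44^2 = 1936 ≡ 46 (mod 63).
  bit 3 = 1: square 46^2 = 2116 ≡ 37; bit is 1, so multiply 37·44 = 1628 ≡ 53 (mod 63).
Final value: 44^5 ≡ 53 (mod 63).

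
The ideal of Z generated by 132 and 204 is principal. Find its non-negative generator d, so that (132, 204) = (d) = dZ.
In the PID Z, (a, b) is generated by gcd(a, b). Compute gcd(204, 132) with the extended Euclidean algorithm, tracking rows (r, s, t) with s·204 + t·132 = r:
  row A: (204, 1, 0)   [1·204 + 0·132 = 204]
  row B: (132, 0, 1)   [0·204 + 1·132 = 132]
  204 = 1·132 + 72   → row C = row A − 1·row B = (72, 1, −1)   [check: 1·204 − 1·132 = 72]
  132 = 1·72 + 60   → row D = row B − 1·row C = (60, −1, 2)   [check: −1·204 + 2·132 = 60]
  72 = 1·60 + 12   → row E = row C − 1·row D = (12, 2, −3)   [check: 2·204 − 3·132 = 12]
  60 = 5·12 + 0   → remainder 0, stop. gcd = 12 (last nonzero row E).
So gcd(132, 204) = 12, with Bézout identity 2·204 − 3·132 = 12. Containment (⊇): the Bézout identity exhibits 12 as an element of (132, 204), giving (12) ⊆ (132, 204). Containment (⊆): since 12 | 132 and 12 | 204 (132 = 12·11, 204 = 12·17), every Z-linear combination of 132 and 204 is divisible by 12, so (132, 204) ⊆ (12). Therefore (132, 204) = (12), d = 12.

Final answer: (132, 204) = (12); d = 12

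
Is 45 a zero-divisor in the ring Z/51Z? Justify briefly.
YES

gcd(45, 51) = 3 > 1, so 45 is not a unit in Z/51Z. In Z/nZ every nonzero non-unit is a zero-divisor: explicitly, take b = 51/gcd = 17 ≠ 0 (mod 51); then 45·17 = 765 = 15·51, i.e. 45·17 ≡ 0 (mod 51). So 45 is a zero-divisor.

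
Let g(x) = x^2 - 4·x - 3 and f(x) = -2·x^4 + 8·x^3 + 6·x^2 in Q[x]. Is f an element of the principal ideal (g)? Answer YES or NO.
In Q[x] the ideal (g) consists of all multiples of g, so f ∈ (g) iff g | f, i.e. iff the remainder of f on division by g is 0. Divide f by g (g is monic, so eliminate the leading term of the running remainder at each step):
  leading term -2·x^4: subtract (-2·x^2)·g(x) = -2·x^4 + 8·x^3 + 6·x^2, leaving 0
The remainder is 0, so f(x) = g(x) · h(x) with h(x) = -2·x^2. Hence g | f, i.e. f ∈ (g).

Final answer: YES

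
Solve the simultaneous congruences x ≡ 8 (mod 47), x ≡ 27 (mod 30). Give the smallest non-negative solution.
x ≡ 807 (mod 1410); the representative in [0, 1410) is 807

The moduli 47, 30 are pairwise coprime, so by the CRT there is a unique solution mod 47·30 = 1410.
Solve by successive substitution. Start with x ≡ 8 (mod 47).
  Combine with x ≡ 27 (mod 30): write x = 8 + 47·t and require 8 + 47·t ≡ 27 (mod 30), i.e. 47·t ≡ 27 − 8 ≡ 19 (mod 30). Since 47^(−1) ≡ 23 (mod 30) (47 ≡ 17 (mod 30)), t ≡ 23·19 ≡ 17 (mod 30). So x ≡ 8 + 47·17 = 807 (mod 1410).
Unique solution in [0, 1410): x = 807.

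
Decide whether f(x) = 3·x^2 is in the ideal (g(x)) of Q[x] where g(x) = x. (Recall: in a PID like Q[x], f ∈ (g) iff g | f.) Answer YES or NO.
YES

In Q[x] the ideal (g) consists of all multiples of g, so f ∈ (g) iff g | f, i.e. iff the remainder of f on division by g is 0. Divide f by g (g is monic, so eliminate the leading term of the running remainder at each step):
  leading term 3·x^2: subtract (3·x)·g(x) = 3·x^2, leaving 0
The remainder is 0, so f(x) = g(x) · h(x) with h(x) = 3·x. Hence g | f, i.e. f ∈ (g).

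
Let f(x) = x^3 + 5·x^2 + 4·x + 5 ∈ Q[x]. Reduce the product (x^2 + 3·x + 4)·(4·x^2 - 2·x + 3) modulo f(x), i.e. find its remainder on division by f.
First multiply in Q[x] without reducing: a · b = 4·x^4 + 10·x^3 + 13·x^2 + x + 12. Now divide by f(x) = x^3 + 5·x^2 + 4·x + 5, eliminating the leading term at each step:
  leading term 4·x^4: subtract (4·x)·f(x) = 4·x^4 + 20·x^3 + 16·x^2 + 20·x, leaving -10·x^3 - 3·x^2 - 19·x + 12
  leading term -10·x^3: subtract (-10)·f(x) = -10·x^3 - 50·x^2 - 40·x - 50, leaving 47·x^2 + 21·x + 62
The degree is now < 3, so this is the remainder. Hence a · b ≡ 47·x^2 + 21·x + 62 in Q[x]/(f).

Final answer: a · b ≡ 47·x^2 + 21·x + 62 (mod f(x))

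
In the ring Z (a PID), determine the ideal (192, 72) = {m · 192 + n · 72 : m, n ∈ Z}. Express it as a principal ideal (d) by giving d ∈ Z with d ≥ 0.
In the PID Z, (a, b) is generated by gcd(a, b). Compute gcd(192, 72) with the extended Euclidean algorithm, tracking rows (r, s, t) with s·192 + t·72 = r:
  row A: (192, 1, 0)   [1·192 + 0·72 = 192]
  row B: (72, 0, 1)   [0·192 + 1·72 = 72]
  192 = 2·72 + 48   → row C = row A − 2·row B = (48, 1, −2)   [check: 1·192 − 2·72 = 48]
  72 = 1·48 + 24   → row D = row B − 1·row C = (24, −1, 3)   [check: −1·192 + 3·72 = 24]
  48 = 2·24 + 0   → remainder 0, stop. gcd = 24 (last nonzero row D).
So gcd(192, 72) = 24, with Bézout identity −1·192 + 3·72 = 24. Containment (⊇): the Bézout identity exhibits 24 as an element of (192, 72), giving (24) ⊆ (192, 72). Containment (⊆): since 24 | 192 and 24 | 72 (192 = 24·8, 72 = 24·3), every Z-linear combination of 192 and 72 is divisible by 24, so (192, 72) ⊆ (24). Therefore (192, 72) = (24), d = 24.

Final answer: (192, 72) = (24); d = 24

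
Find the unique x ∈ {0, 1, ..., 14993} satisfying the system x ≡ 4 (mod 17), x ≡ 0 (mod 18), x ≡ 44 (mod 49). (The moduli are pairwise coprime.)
The moduli 17, 18, 49 are pairwise coprime, so by the CRT there is a unique solution mod 17·18·49 = 14994.
Solve by successive substitution. Start with x ≡ 4 (mod 17).
  Combine with x ≡ 0 (mod 18): write x = 4 + 17·t and require 4 + 17·t ≡ 0 (mod 18), i.e. 17·t ≡ 0 − 4 ≡ 14 (mod 18). Since 17^(−1) ≡ 17 (mod 18), t ≡ 17·14 ≡ 4 (mod 18). So x ≡ 4 + 17·4 = 72 (mod 306).
  Combine with x ≡ 44 (mod 49): write x = 72 + 306·t and require 72 + 306·t ≡ 44 (mod 49), i.e. 306·t ≡ 44 − 72 ≡ 21 (mod 49). Since 306^(−1) ≡ 45 (mod 49) (306 ≡ 12 (mod 49)), t ≡ 45·21 ≡ 14 (mod 49). So x ≡ 72 + 306·14 = 4356 (mod 14994).
Unique solution in [0, 14994): x = 4356.

Final answer: x ≡ 4356 (mod 14994); the representative in [0, 14994) is 4356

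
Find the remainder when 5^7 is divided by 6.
Use repeated squaring. Binary(7) = 111. Walk through the bits of the exponent 7 left-to-right: at each bit after the leading one, square the running value, then multiply by 5 if the bit is 1 (always reducing mod 6):
  bit 1 = 1 (leading): start with 5.
  bit 2 = 1: square 5^2 = 25 ≡ 1; bit is 1, so multiply 1·5 = 5 (mod 6).
  bit 3 = 1: square 5^2 = 25 ≡ 1; bit is 1, so multiply 1·5 = 5 (mod 6).
Final value: 5^7 ≡ 5 (mod 6).

Final answer: 5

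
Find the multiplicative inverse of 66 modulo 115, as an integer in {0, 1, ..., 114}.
Apply the extended Euclidean algorithm to (115, 66), tracking rows (r, s, t) with s·115 + t·66 = r. Each division r_prev = q·r_cur + r_new produces the new row as (previous row) − q·(current row):
  row A: (115, 1, 0)   [1·115 + 0·66 = 115]
  row B: (66, 0, 1)   [0·115 + 1·66 = 66]
  115 = 1·66 + 49   → row C = row A − 1·row B = (49, 1, −1)   [check: 1·115 − 1·66 = 49]
  66 = 1·49 + 17   → row D = row B − 1·row C = (17, −1, 2)   [check: −1·115 + 2·66 = 17]
  49 = 2·17 + 15   → row E = row C − 2·row D = (15, 3, −5)   [check: 3·115 − 5·66 = 15]
  17 = 1·15 + 2   → row F = row D − 1·row E = (2, −4, 7)   [check: −4·115 + 7·66 = 2]
  15 = 7·2 + 1   → row G = row E − 7·row F = (1, 31, −54)   [check: 31·115 − 54·66 = 1]
  2 = 2·1 + 0   → remainder 0, stop. gcd = 1 (last nonzero row G).
The gcd is 1, so 66 is invertible mod 115. The last nonzero row gives 31·115 − 54·66 = 1, so t = −54. So 66^(−1) ≡ −54 ≡ 61 (mod 115). Verify: 66 · 61 = 4026 ≡ 1 (mod 115). ✓

Final answer: 66^(−1) ≡ 61 (mod 115)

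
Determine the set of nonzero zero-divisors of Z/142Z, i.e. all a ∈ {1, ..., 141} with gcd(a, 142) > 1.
An element a ∈ Z/142Z (with a ≠ 0) is a zero-divisor iff gcd(a, 142) > 1 (because a is a unit precisely when gcd(a, n) = 1, and in Z/nZ every nonzero, non-unit element is a zero-divisor). Scan a = 1, ..., 141 and keep those with gcd(a, 142) > 1:
  gcd(2, 142) = 2, gcd(4, 142) = 2, gcd(6, 142) = 2, gcd(8, 142) = 2, gcd(10, 142) = 2, gcd(12, 142) = 2, gcd(14, 142) = 2, gcd(16, 142) = 2, gcd(18, 142) = 2, gcd(20, 142) = 2, gcd(22, 142) = 2, gcd(24, 142) = 2, gcd(26, 142) = 2, gcd(28, 142) = 2, gcd(30, 142) = 2, gcd(32, 142) = 2, gcd(34, 142) = 2, gcd(36, 142) = 2, gcd(38, 142) = 2, gcd(40, 142) = 2, gcd(42, 142) = 2, gcd(44, 142) = 2, gcd(46, 142) = 2, gcd(48, 142) = 2, gcd(50, 142) = 2, gcd(52, 142) = 2, gcd(54, 142) = 2, gcd(56, 142) = 2, gcd(58, 142) = 2, gcd(60, 142) = 2, gcd(62, 142) = 2, gcd(64, 142) = 2, gcd(66, 142) = 2, gcd(68, 142) = 2, gcd(70, 142) = 2, gcd(71, 142) = 71, gcd(72, 142) = 2, gcd(74, 142) = 2, gcd(76, 142) = 2, gcd(78, 142) = 2, gcd(80, 142) = 2, gcd(82, 142) = 2, gcd(84, 142) = 2, gcd(86, 142) = 2, gcd(88, 142) = 2, gcd(90, 142) = 2, gcd(92, 142) = 2, gcd(94, 142) = 2, gcd(96, 142) = 2, gcd(98, 142) = 2, gcd(100, 142) = 2, gcd(102, 142) = 2, gcd(104, 142) = 2, gcd(106, 142) = 2, gcd(108, 142) = 2, gcd(110, 142) = 2, gcd(112, 142) = 2, gcd(114, 142) = 2, gcd(116, 142) = 2, gcd(118, 142) = 2, gcd(120, 142) = 2, gcd(122, 142) = 2, gcd(124, 142) = 2, gcd(126, 142) = 2, gcd(128, 142) = 2, gcd(130, 142) = 2, gcd(132, 142) = 2, gcd(134, 142) = 2, gcd(136, 142) = 2, gcd(138, 142) = 2, gcd(140, 142) = 2.
All other a ∈ {1, ..., 141} have gcd(a, 142) = 1 and are units. So the nonzero zero-divisors are exactly the 71 values of a appearing in this scan.

Final answer: nonzero zero-divisors of Z/142Z = {2, 4, 6, 8, 10, 12, 14, 16, 18, 20, 22, 24, 26, 28, 30, 32, 34, 36, 38, 40, 42, 44, 46, 48, 50, 52, 54, 56, 58, 60, 62, 64, 66, 68, 70, 71, 72, 74, 76, 78, 80, 82, 84, 86, 88, 90, 92, 94, 96, 98, 100, 102, 104, 106, 108, 110, 112, 114, 116, 118, 120, 122, 124, 126, 128, 130, 132, 134, 136, 138, 140}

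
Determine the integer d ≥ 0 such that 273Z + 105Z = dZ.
(273, 105) = (21); d = 21

In the PID Z, (a, b) is generated by gcd(a, b). Compute gcd(273, 105) with the extended Euclidean algorithm, tracking rows (r, s, t) with s·273 + t·105 = r:
  row A: (273, 1, 0)   [1·273 + 0·105 = 273]
  row B: (105, 0, 1)   [0·273 + 1·105 = 105]
  273 = 2·105 + 63   → row C = row A − 2·row B = (63, 1, −2)   [check: 1·273 − 2·105 = 63]
  105 = 1·63 + 42   → row D = row B − 1·row C = (42, −1, 3)   [check: −1·273 + 3·105 = 42]
  63 = 1·42 + 21   → row E = row C − 1·row D = (21, 2, −5)   [check: 2·273 − 5·105 = 21]
  42 = 2·21 + 0   → remainder 0, stop. gcd = 21 (last nonzero row E).
So gcd(273, 105) = 21, with Bézout identity 2·273 − 5·105 = 21. Containment (⊇): the Bézout identity exhibits 21 as an element of (273, 105), giving (21) ⊆ (273, 105). Containment (⊆): since 21 | 273 and 21 | 105 (273 = 21·13, 105 = 21·5), every Z-linear combination of 273 and 105 is divisible by 21, so (273, 105) ⊆ (21). Therefore (273, 105) = (21), d = 21.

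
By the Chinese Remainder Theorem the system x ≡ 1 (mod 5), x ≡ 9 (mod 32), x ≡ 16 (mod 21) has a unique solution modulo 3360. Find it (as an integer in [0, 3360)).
The moduli 5, 32, 21 are pairwise coprime, so by the CRT there is a unique solution mod 5·32·21 = 3360.
Solve by successive substitution. Start with x ≡ 1 (mod 5).
  Combine with x ≡ 9 (mod 32): write x = 1 + 5·t and require 1 + 5·t ≡ 9 (mod 32), i.e. 5·t ≡ 9 − 1 ≡ 8 (mod 32). Since 5^(−1) ≡ 13 (mod 32), t ≡ 13·8 ≡ 8 (mod 32). So x ≡ 1 + 5·8 = 41 (mod 160).
  Combine with x ≡ 16 (mod 21): write x = 41 + 160·t and require 41 + 160·t ≡ 16 (mod 21), i.e. 160·t ≡ 16 − 41 ≡ 17 (mod 21). Since 160^(−1) ≡ 13 (mod 21) (160 ≡ 13 (mod 21)), t ≡ 13·17 ≡ 11 (mod 21). So x ≡ 41 + 160·11 = 1801 (mod 3360).
Unique solution in [0, 3360): x = 1801.

Final answer: x ≡ 1801 (mod 3360); the representative in [0, 3360) is 1801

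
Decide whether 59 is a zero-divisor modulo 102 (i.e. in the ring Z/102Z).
gcd(59, 102) = 1, so 59 is a unit in Z/102Z (it has a multiplicative inverse). A unit cannot be a zero-divisor: if 59·b ≡ 0 then multiplying both sides by 59^(−1) gives b ≡ 0. So 59 is not a zero-divisor.

Final answer: NO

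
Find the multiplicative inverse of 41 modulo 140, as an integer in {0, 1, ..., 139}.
Apply the extended Euclidean algorithm to (140, 41), tracking rows (r, s, t) with s·140 + t·41 = r. Each division r_prev = q·r_cur + r_new produces the new row as (previous row) − q·(current row):
  row A: (140, 1, 0)   [1·140 + 0·41 = 140]
  row B: (41, 0, 1)   [0·140 + 1·41 = 41]
  140 = 3·41 + 17   → row C = row A − 3·row B = (17, 1, −3)   [check: 1·140 − 3·41 = 17]
  41 = 2·17 + 7   → row D = row B − 2·row C = (7, −2, 7)   [check: −2·140 + 7·41 = 7]
  17 = 2·7 + 3   → row E = row C − 2·row D = (3, 5, −17)   [check: 5·140 − 17·41 = 3]
  7 = 2·3 + 1   → row F = row D − 2·row E = (1, −12, 41)   [check: −12·140 + 41·41 = 1]
  3 = 3·1 + 0   → remainder 0, stop. gcd = 1 (last nonzero row F).
The gcd is 1, so 41 is invertible mod 140. The last nonzero row gives −12·140 + 41·41 = 1, so t = 41. So 41^(−1) ≡ 41 (mod 140). Verify: 41 · 41 = 1681 ≡ 1 (mod 140). ✓

Final answer: 41^(−1) ≡ 41 (mod 140)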